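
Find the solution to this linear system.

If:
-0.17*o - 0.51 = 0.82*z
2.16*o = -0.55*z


Then:
o = 0.17
z = -0.66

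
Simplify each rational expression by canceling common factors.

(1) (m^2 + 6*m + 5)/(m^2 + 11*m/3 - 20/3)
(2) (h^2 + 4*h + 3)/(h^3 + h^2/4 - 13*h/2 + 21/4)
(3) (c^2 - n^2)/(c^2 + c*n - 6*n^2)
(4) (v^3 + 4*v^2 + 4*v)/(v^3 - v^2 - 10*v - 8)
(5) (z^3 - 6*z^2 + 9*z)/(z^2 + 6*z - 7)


(1) = (3*m + 3)/(3*m - 4)
(2) = (4*h + 4)/(4*h^2 - 11*h + 7)
(3) = (c^2 - n^2)/(c^2 + c*n - 6*n^2)
(4) = (v^2 + 2*v)/(v^2 - 3*v - 4)
(5) = (z^3 - 6*z^2 + 9*z)/(z^2 + 6*z - 7)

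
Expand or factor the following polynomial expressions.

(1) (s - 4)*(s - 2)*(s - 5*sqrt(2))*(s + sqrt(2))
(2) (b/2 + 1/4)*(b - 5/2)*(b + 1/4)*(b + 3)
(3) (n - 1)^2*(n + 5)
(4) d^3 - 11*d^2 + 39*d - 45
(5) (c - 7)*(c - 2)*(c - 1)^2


(1) = s^4 - 6*s^3 - 4*sqrt(2)*s^3 - 2*s^2 + 24*sqrt(2)*s^2 - 32*sqrt(2)*s + 60*s - 80
(2) = b^4/2 + 5*b^3/8 - 7*b^2/2 - 89*b/32 - 15/32
(3) = n^3 + 3*n^2 - 9*n + 5
(4) = (d - 5)*(d - 3)^2
(5) = c^4 - 11*c^3 + 33*c^2 - 37*c + 14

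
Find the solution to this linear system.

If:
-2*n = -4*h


Then:
h = n/2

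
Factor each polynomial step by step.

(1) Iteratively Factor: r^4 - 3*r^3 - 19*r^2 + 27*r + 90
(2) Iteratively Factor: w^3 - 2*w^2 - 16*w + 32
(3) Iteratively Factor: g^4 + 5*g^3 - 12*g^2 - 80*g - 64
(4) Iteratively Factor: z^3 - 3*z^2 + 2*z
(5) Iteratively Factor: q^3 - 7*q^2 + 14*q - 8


(1) = (r + 2)*(r^3 - 5*r^2 - 9*r + 45) = (r + 2)*(r + 3)*(r^2 - 8*r + 15) = (r - 5)*(r + 2)*(r + 3)*(r - 3)
(2) = (w + 4)*(w^2 - 6*w + 8) = (w - 2)*(w + 4)*(w - 4)
(3) = (g + 1)*(g^3 + 4*g^2 - 16*g - 64) = (g + 1)*(g + 4)*(g^2 - 16) = (g + 1)*(g + 4)^2*(g - 4)
(4) = (z)*(z^2 - 3*z + 2) = z*(z - 1)*(z - 2)
(5) = (q - 1)*(q^2 - 6*q + 8) = (q - 2)*(q - 1)*(q - 4)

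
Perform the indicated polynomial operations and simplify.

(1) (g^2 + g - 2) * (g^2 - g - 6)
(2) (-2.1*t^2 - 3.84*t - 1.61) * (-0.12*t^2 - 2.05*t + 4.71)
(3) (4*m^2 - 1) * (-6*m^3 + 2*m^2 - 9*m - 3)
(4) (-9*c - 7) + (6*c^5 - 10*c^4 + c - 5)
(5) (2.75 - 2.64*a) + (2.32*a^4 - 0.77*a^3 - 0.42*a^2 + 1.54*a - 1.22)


(1) = g^4 - 9*g^2 - 4*g + 12
(2) = 0.252*t^4 + 4.7658*t^3 - 1.8258*t^2 - 14.7859*t - 7.5831
(3) = -24*m^5 + 8*m^4 - 30*m^3 - 14*m^2 + 9*m + 3
(4) = 6*c^5 - 10*c^4 - 8*c - 12
(5) = 2.32*a^4 - 0.77*a^3 - 0.42*a^2 - 1.1*a + 1.53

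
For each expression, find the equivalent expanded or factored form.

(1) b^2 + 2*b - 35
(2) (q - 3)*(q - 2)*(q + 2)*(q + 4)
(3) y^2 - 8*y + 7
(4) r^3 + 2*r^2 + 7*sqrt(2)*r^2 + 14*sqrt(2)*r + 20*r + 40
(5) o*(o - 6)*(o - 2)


(1) = (b - 5)*(b + 7)
(2) = q^4 + q^3 - 16*q^2 - 4*q + 48
(3) = (y - 7)*(y - 1)
(4) = (r + 2)*(r + 2*sqrt(2))*(r + 5*sqrt(2))
(5) = o^3 - 8*o^2 + 12*o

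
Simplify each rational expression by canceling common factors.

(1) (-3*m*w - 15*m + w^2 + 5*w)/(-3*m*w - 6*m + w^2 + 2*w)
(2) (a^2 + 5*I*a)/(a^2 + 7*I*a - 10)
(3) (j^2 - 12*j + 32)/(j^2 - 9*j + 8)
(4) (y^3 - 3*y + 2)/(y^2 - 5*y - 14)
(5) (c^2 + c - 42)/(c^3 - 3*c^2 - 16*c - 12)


(1) = (w + 5)/(w + 2)
(2) = a/(a + 2*I)
(3) = (j - 4)/(j - 1)
(4) = (y^2 - 2*y + 1)/(y - 7)
(5) = (c + 7)/(c^2 + 3*c + 2)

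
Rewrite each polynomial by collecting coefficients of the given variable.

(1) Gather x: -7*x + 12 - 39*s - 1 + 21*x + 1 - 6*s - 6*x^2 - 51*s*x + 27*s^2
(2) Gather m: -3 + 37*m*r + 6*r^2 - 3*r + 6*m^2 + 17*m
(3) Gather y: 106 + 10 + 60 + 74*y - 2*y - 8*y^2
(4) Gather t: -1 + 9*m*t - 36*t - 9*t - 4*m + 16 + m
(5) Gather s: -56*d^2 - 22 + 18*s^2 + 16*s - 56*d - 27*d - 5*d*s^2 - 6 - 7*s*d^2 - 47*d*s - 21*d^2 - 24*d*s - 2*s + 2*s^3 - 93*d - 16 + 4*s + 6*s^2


(1) = 27*s^2 - 45*s - 6*x^2 + x*(14 - 51*s) + 12
(2) = 6*m^2 + m*(37*r + 17) + 6*r^2 - 3*r - 3
(3) = -8*y^2 + 72*y + 176
(4) = -3*m + t*(9*m - 45) + 15
(5) = -77*d^2 - 176*d + 2*s^3 + s^2*(24 - 5*d) + s*(-7*d^2 - 71*d + 18) - 44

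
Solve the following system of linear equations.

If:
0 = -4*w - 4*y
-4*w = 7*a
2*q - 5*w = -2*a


Then:
a = 4*y/7
q = -43*y/14
w = -y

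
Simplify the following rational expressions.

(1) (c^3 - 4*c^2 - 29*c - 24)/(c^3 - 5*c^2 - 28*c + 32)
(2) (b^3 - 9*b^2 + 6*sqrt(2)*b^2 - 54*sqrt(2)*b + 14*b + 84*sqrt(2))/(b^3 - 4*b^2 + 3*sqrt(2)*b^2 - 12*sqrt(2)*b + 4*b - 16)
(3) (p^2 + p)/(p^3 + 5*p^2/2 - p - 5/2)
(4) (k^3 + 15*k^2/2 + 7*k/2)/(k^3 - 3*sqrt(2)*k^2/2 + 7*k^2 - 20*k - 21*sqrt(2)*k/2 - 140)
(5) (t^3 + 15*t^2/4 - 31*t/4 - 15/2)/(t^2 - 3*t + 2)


(1) = (c^2 + 4*c + 3)/(c^2 + 3*c - 4)
(2) = (b^3 + b^2*(-9 + 6*sqrt(2)) + b*(14 - 54*sqrt(2)) + 84*sqrt(2))/(b^3 + b^2*(-4 + 3*sqrt(2)) + b*(4 - 12*sqrt(2)) - 16)
(3) = 2*p/(2*p^2 + 3*p - 5)
(4) = (4*k^2 + 2*k)/(4*k^2 - 6*sqrt(2)*k - 80)
(5) = (4*t^2 + 23*t + 15)/(4*t - 4)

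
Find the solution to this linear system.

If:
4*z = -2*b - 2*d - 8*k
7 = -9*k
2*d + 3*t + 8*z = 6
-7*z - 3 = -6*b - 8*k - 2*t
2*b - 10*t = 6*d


Then:
b = 308/149
d = -206/1341
k = -7/9
t = 226/447
z = 803/1341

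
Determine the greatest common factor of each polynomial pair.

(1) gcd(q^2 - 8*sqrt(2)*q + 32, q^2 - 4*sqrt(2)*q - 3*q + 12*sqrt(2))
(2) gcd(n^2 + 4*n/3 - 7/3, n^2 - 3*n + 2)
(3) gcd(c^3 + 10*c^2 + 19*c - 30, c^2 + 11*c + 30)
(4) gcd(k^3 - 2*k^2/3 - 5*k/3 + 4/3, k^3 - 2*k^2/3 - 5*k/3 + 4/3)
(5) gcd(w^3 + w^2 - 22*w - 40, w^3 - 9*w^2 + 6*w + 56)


(1) = q - 4*sqrt(2)
(2) = n - 1
(3) = gcd((c - 1)*(c + 5)*(c + 6), (c + 5)*(c + 6)) = c^2 + 11*c + 30
(4) = gcd((k - 1)^2*(k + 4/3), (k - 1)^2*(k + 4/3)) = k^3 - 2*k^2/3 - 5*k/3 + 4/3
(5) = gcd((w - 5)*(w + 2)*(w + 4), (w - 7)*(w - 4)*(w + 2)) = w + 2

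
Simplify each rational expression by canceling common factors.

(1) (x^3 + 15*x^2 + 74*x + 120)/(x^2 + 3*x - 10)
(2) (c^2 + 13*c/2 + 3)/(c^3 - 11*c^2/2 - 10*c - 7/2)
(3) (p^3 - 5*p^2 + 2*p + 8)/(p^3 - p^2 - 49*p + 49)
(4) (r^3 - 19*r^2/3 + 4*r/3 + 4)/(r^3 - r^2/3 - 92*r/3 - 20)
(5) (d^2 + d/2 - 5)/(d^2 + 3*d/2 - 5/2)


(1) = (x^2 + 10*x + 24)/(x - 2)
(2) = (c + 6)/(c^2 - 6*c - 7)
(3) = (p^3 - 5*p^2 + 2*p + 8)/(p^3 - p^2 - 49*p + 49)
(4) = (r - 1)/(r + 5)
(5) = (d - 2)/(d - 1)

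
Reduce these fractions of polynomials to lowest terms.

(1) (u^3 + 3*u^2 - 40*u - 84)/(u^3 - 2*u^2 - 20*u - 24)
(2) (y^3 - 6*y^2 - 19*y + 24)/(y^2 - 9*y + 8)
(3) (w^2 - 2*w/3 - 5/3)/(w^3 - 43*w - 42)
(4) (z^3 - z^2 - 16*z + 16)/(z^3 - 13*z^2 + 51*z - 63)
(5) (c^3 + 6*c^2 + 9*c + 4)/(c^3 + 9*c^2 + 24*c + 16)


(1) = (u + 7)/(u + 2)
(2) = y + 3
(3) = (3*w - 5)/(3*w^2 - 3*w - 126)
(4) = (z^3 - z^2 - 16*z + 16)/(z^3 - 13*z^2 + 51*z - 63)
(5) = (c + 1)/(c + 4)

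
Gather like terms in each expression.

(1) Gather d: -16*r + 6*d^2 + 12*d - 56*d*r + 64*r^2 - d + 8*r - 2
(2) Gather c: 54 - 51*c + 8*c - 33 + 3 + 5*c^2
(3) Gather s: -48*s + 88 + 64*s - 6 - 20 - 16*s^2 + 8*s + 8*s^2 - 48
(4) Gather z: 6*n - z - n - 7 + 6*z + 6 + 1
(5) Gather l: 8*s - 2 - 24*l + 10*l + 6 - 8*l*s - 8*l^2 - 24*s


(1) = 6*d^2 + d*(11 - 56*r) + 64*r^2 - 8*r - 2
(2) = 5*c^2 - 43*c + 24
(3) = -8*s^2 + 24*s + 14
(4) = 5*n + 5*z
(5) = -8*l^2 + l*(-8*s - 14) - 16*s + 4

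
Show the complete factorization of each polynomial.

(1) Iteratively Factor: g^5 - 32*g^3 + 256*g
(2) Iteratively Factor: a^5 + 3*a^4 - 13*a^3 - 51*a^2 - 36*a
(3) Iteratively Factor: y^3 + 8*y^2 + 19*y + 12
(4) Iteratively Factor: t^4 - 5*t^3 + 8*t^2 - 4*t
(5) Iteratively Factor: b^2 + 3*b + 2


(1) = (g)*(g^4 - 32*g^2 + 256) = g*(g - 4)*(g^3 + 4*g^2 - 16*g - 64) = g*(g - 4)*(g + 4)*(g^2 - 16) = g*(g - 4)^2*(g + 4)*(g + 4)
(2) = (a + 3)*(a^4 - 13*a^2 - 12*a) = (a - 4)*(a + 3)*(a^3 + 4*a^2 + 3*a) = (a - 4)*(a + 3)^2*(a^2 + a) = a*(a - 4)*(a + 3)^2*(a + 1)
(3) = (y + 1)*(y^2 + 7*y + 12) = (y + 1)*(y + 4)*(y + 3)
(4) = (t - 2)*(t^3 - 3*t^2 + 2*t) = (t - 2)*(t - 1)*(t^2 - 2*t) = (t - 2)^2*(t - 1)*(t)
(5) = (b + 1)*(b + 2)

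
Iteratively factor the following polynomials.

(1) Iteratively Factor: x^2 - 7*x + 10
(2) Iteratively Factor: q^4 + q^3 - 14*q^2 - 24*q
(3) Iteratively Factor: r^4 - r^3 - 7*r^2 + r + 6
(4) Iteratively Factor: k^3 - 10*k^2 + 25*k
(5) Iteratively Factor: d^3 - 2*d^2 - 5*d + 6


(1) = (x - 5)*(x - 2)
(2) = (q + 2)*(q^3 - q^2 - 12*q) = (q - 4)*(q + 2)*(q^2 + 3*q) = q*(q - 4)*(q + 2)*(q + 3)
(3) = (r - 1)*(r^3 - 7*r - 6) = (r - 1)*(r + 2)*(r^2 - 2*r - 3) = (r - 1)*(r + 1)*(r + 2)*(r - 3)
(4) = (k)*(k^2 - 10*k + 25) = k*(k - 5)*(k - 5)
(5) = (d - 1)*(d^2 - d - 6) = (d - 1)*(d + 2)*(d - 3)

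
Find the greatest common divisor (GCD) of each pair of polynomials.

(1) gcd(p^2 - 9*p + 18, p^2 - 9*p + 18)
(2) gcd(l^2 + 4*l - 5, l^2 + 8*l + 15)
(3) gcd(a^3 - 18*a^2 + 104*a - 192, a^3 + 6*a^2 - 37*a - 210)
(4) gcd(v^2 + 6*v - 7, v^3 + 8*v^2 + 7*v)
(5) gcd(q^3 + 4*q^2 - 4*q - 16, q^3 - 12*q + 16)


(1) = gcd((p - 6)*(p - 3), (p - 6)*(p - 3)) = p^2 - 9*p + 18
(2) = gcd((l - 1)*(l + 5), (l + 3)*(l + 5)) = l + 5
(3) = a - 6
(4) = gcd((v - 1)*(v + 7), v*(v + 1)*(v + 7)) = v + 7
(5) = q^2 + 2*q - 8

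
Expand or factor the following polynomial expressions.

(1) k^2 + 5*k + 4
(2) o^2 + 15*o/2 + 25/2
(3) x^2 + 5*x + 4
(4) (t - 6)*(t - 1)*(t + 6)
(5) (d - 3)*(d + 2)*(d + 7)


(1) = (k + 1)*(k + 4)
(2) = (o + 5/2)*(o + 5)
(3) = (x + 1)*(x + 4)
(4) = t^3 - t^2 - 36*t + 36
(5) = d^3 + 6*d^2 - 13*d - 42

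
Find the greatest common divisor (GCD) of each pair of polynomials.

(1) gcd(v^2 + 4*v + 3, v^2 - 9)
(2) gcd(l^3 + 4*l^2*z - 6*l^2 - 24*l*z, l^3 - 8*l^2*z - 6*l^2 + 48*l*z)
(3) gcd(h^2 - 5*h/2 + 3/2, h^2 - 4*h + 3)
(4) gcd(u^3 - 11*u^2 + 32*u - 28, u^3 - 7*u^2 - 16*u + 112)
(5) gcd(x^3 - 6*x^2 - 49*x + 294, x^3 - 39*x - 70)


(1) = v + 3
(2) = gcd(l*(l - 6)*(l + 4*z), l*(l - 6)*(l - 8*z)) = l^2 - 6*l
(3) = gcd((h - 3/2)*(h - 1), (h - 3)*(h - 1)) = h - 1
(4) = u - 7
(5) = x - 7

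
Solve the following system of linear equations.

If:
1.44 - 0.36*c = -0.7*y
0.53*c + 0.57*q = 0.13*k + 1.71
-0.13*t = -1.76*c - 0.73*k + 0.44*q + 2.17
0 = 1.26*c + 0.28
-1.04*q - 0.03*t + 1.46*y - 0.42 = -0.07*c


Then:
c = -0.22
k = -15.75
q = -0.39
t = -106.84
y = -2.17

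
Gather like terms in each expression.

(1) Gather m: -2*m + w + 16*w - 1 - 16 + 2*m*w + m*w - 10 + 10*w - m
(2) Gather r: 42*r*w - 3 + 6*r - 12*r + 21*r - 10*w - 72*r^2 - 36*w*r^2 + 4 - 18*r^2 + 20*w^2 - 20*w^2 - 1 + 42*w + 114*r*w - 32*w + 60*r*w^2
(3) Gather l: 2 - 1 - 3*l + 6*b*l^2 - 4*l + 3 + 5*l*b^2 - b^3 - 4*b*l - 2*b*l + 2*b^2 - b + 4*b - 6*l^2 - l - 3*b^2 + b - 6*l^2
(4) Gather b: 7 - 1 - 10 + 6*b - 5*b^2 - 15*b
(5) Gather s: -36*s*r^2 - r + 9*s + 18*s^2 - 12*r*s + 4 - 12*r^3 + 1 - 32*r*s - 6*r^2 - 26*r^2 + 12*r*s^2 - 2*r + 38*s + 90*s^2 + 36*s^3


(1) = m*(3*w - 3) + 27*w - 27
(2) = r^2*(-36*w - 90) + r*(60*w^2 + 156*w + 15)
(3) = -b^3 - b^2 + 4*b + l^2*(6*b - 12) + l*(5*b^2 - 6*b - 8) + 4
(4) = -5*b^2 - 9*b - 4
(5) = -12*r^3 - 32*r^2 - 3*r + 36*s^3 + s^2*(12*r + 108) + s*(-36*r^2 - 44*r + 47) + 5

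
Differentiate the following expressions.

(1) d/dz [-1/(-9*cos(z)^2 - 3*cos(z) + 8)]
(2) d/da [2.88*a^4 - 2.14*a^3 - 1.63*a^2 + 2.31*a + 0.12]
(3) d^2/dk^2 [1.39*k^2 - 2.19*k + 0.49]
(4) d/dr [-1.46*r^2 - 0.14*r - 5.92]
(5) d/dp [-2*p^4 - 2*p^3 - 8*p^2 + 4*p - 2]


(1) = 3*(6*cos(z) + 1)*sin(z)/(9*cos(z)^2 + 3*cos(z) - 8)^2
(2) = 11.52*a^3 - 6.42*a^2 - 3.26*a + 2.31
(3) = 2.78000000000000
(4) = -2.92*r - 0.14
(5) = -8*p^3 - 6*p^2 - 16*p + 4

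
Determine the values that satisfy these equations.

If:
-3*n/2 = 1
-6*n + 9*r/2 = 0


Then:
n = -2/3
r = -8/9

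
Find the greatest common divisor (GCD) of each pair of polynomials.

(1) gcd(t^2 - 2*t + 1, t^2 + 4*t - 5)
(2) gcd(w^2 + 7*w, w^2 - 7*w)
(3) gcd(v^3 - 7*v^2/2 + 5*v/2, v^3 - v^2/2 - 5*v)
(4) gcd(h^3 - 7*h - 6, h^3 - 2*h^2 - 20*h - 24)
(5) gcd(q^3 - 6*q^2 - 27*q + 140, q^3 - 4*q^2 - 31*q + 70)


(1) = t - 1
(2) = w
(3) = v^2 - 5*v/2
(4) = gcd((h - 3)*(h + 1)*(h + 2), (h - 6)*(h + 2)^2) = h + 2
(5) = q^2 - 2*q - 35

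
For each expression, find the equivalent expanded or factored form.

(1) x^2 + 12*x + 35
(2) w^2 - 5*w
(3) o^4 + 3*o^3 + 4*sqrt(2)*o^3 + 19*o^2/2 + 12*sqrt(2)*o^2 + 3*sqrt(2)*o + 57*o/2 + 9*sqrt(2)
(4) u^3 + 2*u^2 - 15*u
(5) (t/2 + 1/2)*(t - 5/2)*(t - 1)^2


(1) = (x + 5)*(x + 7)
(2) = w*(w - 5)
(3) = (o + 3)*(o + sqrt(2)/2)*(o + 3*sqrt(2)/2)*(o + 2*sqrt(2))
(4) = u*(u - 3)*(u + 5)
(5) = t^4/2 - 7*t^3/4 + 3*t^2/4 + 7*t/4 - 5/4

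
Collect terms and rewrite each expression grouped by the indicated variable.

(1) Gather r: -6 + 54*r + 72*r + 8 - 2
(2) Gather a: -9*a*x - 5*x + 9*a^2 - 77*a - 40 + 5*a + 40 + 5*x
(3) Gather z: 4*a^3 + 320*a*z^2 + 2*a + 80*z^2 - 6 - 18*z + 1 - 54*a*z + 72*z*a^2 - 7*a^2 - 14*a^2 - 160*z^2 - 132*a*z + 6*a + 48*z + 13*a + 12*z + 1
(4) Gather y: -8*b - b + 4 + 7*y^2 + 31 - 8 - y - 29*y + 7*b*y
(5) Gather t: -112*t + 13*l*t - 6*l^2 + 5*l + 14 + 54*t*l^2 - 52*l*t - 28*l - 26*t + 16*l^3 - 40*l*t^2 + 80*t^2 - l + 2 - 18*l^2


(1) = 126*r
(2) = 9*a^2 + a*(-9*x - 72)
(3) = 4*a^3 - 21*a^2 + 21*a + z^2*(320*a - 80) + z*(72*a^2 - 186*a + 42) - 4
(4) = -9*b + 7*y^2 + y*(7*b - 30) + 27
(5) = 16*l^3 - 24*l^2 - 24*l + t^2*(80 - 40*l) + t*(54*l^2 - 39*l - 138) + 16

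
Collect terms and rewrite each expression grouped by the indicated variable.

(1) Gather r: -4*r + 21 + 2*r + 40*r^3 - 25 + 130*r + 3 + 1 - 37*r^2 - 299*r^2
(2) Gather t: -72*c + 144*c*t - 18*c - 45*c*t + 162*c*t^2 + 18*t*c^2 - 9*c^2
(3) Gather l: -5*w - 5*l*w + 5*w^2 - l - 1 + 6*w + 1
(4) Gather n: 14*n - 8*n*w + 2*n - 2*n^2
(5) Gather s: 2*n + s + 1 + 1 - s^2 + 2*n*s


(1) = 40*r^3 - 336*r^2 + 128*r
(2) = -9*c^2 + 162*c*t^2 - 90*c + t*(18*c^2 + 99*c)
(3) = l*(-5*w - 1) + 5*w^2 + w
(4) = -2*n^2 + n*(16 - 8*w)
(5) = 2*n - s^2 + s*(2*n + 1) + 2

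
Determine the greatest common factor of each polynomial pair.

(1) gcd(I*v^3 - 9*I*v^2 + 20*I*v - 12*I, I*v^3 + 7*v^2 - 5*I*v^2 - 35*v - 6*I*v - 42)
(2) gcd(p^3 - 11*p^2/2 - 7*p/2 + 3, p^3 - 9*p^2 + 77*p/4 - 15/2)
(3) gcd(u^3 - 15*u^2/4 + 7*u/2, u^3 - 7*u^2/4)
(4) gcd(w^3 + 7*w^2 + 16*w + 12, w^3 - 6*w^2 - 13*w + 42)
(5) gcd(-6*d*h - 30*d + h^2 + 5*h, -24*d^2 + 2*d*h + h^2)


(1) = v - 6
(2) = gcd((p - 6)*(p - 1/2)*(p + 1), (p - 6)*(p - 5/2)*(p - 1/2)) = p^2 - 13*p/2 + 3
(3) = gcd(u*(u - 2)*(u - 7/4), u^2*(u - 7/4)) = u^2 - 7*u/4
(4) = gcd((w + 2)^2*(w + 3), (w - 7)*(w - 2)*(w + 3)) = w + 3
(5) = 1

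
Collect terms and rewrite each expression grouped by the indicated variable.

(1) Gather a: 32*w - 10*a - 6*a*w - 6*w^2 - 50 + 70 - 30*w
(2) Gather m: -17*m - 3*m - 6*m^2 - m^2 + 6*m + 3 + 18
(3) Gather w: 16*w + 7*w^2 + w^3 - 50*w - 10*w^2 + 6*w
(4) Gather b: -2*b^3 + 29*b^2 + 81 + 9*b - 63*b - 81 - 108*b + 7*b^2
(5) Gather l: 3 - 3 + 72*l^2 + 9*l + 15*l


(1) = a*(-6*w - 10) - 6*w^2 + 2*w + 20
(2) = -7*m^2 - 14*m + 21
(3) = w^3 - 3*w^2 - 28*w
(4) = -2*b^3 + 36*b^2 - 162*b
(5) = 72*l^2 + 24*l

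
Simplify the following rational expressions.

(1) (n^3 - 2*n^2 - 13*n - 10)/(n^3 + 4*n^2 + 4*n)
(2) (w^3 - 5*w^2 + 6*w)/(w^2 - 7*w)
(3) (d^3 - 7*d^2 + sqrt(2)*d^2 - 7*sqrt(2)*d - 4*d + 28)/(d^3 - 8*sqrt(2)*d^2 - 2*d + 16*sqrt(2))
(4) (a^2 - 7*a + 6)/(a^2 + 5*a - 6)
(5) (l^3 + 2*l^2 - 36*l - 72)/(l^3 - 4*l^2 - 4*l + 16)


(1) = (n^2 - 4*n - 5)/(n^2 + 2*n)
(2) = (w^2 - 5*w + 6)/(w - 7)
(3) = (d^2 + d*(-7 + 2*sqrt(2)) - 14*sqrt(2))/(d^2 - 7*sqrt(2)*d - 16)
(4) = (a - 6)/(a + 6)
(5) = (l^2 - 36)/(l^2 - 6*l + 8)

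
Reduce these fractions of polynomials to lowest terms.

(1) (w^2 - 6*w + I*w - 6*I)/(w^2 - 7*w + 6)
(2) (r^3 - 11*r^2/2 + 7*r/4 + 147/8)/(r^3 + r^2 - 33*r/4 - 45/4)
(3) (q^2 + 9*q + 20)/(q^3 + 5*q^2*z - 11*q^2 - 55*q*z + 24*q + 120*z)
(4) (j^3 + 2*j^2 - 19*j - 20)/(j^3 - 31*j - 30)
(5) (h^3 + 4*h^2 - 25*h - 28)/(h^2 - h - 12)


(1) = (w + I)/(w - 1)
(2) = (4*r^2 - 28*r + 49)/(4*r^2 - 2*r - 30)
(3) = (q^2 + 9*q + 20)/(q^3 + 5*q^2*z - 11*q^2 - 55*q*z + 24*q + 120*z)
(4) = (j - 4)/(j - 6)
(5) = (h^2 + 8*h + 7)/(h + 3)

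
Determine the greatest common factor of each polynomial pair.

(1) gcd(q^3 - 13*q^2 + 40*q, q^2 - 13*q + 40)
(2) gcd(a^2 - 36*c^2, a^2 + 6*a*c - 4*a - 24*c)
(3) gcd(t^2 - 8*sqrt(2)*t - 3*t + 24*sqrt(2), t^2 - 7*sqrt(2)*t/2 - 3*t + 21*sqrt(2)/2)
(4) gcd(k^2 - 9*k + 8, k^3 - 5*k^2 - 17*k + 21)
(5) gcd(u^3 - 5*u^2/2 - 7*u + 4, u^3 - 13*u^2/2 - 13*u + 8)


(1) = q^2 - 13*q + 40
(2) = a + 6*c
(3) = gcd((t - 3)*(t - 8*sqrt(2)), (t - 3)*(t - 7*sqrt(2)/2)) = t - 3
(4) = k - 1
(5) = u^2 + 3*u/2 - 1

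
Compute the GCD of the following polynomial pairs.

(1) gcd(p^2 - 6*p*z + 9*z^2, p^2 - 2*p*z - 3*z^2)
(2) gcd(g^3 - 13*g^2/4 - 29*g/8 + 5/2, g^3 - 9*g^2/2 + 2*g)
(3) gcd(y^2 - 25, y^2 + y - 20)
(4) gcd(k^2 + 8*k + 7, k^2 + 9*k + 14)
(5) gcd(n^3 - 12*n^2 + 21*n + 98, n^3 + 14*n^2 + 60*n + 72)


(1) = gcd((p - 3*z)^2, (p - 3*z)*(p + z)) = -p + 3*z
(2) = g^2 - 9*g/2 + 2
(3) = gcd((y - 5)*(y + 5), (y - 4)*(y + 5)) = y + 5
(4) = gcd((k + 1)*(k + 7), (k + 2)*(k + 7)) = k + 7
(5) = gcd((n - 7)^2*(n + 2), (n + 2)*(n + 6)^2) = n + 2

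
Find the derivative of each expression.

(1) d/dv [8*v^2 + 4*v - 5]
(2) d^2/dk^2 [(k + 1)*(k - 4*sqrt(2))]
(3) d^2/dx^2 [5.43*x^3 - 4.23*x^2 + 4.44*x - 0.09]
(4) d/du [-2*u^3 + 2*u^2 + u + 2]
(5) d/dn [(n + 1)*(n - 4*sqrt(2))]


(1) = 16*v + 4
(2) = 2
(3) = 32.58*x - 8.46
(4) = -6*u^2 + 4*u + 1
(5) = 2*n - 4*sqrt(2) + 1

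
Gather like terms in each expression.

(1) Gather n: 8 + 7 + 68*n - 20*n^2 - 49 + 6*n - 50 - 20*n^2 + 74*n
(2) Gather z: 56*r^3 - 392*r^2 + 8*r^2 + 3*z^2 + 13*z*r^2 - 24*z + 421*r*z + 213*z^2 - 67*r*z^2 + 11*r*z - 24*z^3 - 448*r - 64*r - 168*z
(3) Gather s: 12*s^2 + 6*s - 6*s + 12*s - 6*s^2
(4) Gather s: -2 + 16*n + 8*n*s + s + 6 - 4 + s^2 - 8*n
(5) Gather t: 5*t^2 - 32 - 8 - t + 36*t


(1) = -40*n^2 + 148*n - 84
(2) = 56*r^3 - 384*r^2 - 512*r - 24*z^3 + z^2*(216 - 67*r) + z*(13*r^2 + 432*r - 192)
(3) = 6*s^2 + 12*s
(4) = 8*n + s^2 + s*(8*n + 1)
(5) = 5*t^2 + 35*t - 40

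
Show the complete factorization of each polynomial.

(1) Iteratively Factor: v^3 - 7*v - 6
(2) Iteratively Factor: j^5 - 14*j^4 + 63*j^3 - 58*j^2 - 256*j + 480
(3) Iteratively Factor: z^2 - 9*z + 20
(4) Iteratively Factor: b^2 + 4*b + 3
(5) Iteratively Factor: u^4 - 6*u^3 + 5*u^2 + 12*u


(1) = (v + 2)*(v^2 - 2*v - 3) = (v - 3)*(v + 2)*(v + 1)
(2) = (j + 2)*(j^4 - 16*j^3 + 95*j^2 - 248*j + 240) = (j - 4)*(j + 2)*(j^3 - 12*j^2 + 47*j - 60) = (j - 4)^2*(j + 2)*(j^2 - 8*j + 15) = (j - 5)*(j - 4)^2*(j + 2)*(j - 3)
(3) = (z - 4)*(z - 5)
(4) = (b + 3)*(b + 1)
(5) = (u)*(u^3 - 6*u^2 + 5*u + 12) = u*(u + 1)*(u^2 - 7*u + 12) = u*(u - 4)*(u + 1)*(u - 3)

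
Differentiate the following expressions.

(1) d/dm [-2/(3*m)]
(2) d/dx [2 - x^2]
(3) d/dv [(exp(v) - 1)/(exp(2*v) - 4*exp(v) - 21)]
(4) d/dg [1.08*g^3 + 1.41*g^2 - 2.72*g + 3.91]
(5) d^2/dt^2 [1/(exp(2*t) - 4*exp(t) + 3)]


(1) = 2/(3*m^2)
(2) = -2*x
(3) = (2*(1 - exp(v))*(exp(v) - 2) + exp(2*v) - 4*exp(v) - 21)*exp(v)/(-exp(2*v) + 4*exp(v) + 21)^2
(4) = 3.24*g^2 + 2.82*g - 2.72
(5) = 4*((1 - exp(t))*(exp(2*t) - 4*exp(t) + 3) + 2*(exp(t) - 2)^2*exp(t))*exp(t)/(exp(2*t) - 4*exp(t) + 3)^3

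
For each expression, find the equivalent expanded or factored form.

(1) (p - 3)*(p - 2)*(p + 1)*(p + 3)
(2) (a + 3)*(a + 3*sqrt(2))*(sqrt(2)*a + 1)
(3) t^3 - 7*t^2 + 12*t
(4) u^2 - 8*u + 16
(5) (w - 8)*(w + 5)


(1) = p^4 - p^3 - 11*p^2 + 9*p + 18
(2) = sqrt(2)*a^3 + 3*sqrt(2)*a^2 + 7*a^2 + 3*sqrt(2)*a + 21*a + 9*sqrt(2)
(3) = t*(t - 4)*(t - 3)
(4) = (u - 4)^2
(5) = w^2 - 3*w - 40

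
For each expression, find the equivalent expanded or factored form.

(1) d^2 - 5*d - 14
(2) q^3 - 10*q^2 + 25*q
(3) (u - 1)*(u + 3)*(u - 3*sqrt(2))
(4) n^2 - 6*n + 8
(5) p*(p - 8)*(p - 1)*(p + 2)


(1) = (d - 7)*(d + 2)
(2) = q*(q - 5)^2
(3) = u^3 - 3*sqrt(2)*u^2 + 2*u^2 - 6*sqrt(2)*u - 3*u + 9*sqrt(2)
(4) = (n - 4)*(n - 2)
(5) = p^4 - 7*p^3 - 10*p^2 + 16*p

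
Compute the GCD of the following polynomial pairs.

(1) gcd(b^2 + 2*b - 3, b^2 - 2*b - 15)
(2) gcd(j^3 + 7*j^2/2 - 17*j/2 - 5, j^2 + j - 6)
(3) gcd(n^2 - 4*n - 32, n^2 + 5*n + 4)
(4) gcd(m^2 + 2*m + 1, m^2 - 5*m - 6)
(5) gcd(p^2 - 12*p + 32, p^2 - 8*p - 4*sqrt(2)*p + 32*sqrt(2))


(1) = gcd((b - 1)*(b + 3), (b - 5)*(b + 3)) = b + 3
(2) = j - 2
(3) = gcd((n - 8)*(n + 4), (n + 1)*(n + 4)) = n + 4
(4) = m + 1
(5) = p - 8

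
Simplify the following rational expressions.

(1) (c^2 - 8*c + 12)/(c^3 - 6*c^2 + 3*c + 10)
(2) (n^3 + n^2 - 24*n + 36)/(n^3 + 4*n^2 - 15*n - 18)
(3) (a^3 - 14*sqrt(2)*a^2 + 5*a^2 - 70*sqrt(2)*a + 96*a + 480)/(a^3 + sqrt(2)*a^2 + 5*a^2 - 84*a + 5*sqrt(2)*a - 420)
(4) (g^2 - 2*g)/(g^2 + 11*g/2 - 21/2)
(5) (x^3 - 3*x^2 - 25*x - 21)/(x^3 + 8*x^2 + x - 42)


(1) = (c - 6)/(c^2 - 4*c - 5)
(2) = (n - 2)/(n + 1)
(3) = (a - 8*sqrt(2))/(a + 7*sqrt(2))
(4) = (2*g^2 - 4*g)/(2*g^2 + 11*g - 21)
(5) = (x^2 - 6*x - 7)/(x^2 + 5*x - 14)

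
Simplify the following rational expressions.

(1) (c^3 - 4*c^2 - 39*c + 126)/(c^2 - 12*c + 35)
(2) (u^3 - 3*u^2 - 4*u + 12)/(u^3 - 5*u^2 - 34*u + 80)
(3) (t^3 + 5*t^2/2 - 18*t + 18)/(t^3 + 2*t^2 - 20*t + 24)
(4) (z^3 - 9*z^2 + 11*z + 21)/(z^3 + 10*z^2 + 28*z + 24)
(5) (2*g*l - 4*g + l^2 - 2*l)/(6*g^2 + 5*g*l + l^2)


(1) = (c^2 + 3*c - 18)/(c - 5)
(2) = (u^2 - u - 6)/(u^2 - 3*u - 40)
(3) = (2*t - 3)/(2*t - 4)
(4) = (z^3 - 9*z^2 + 11*z + 21)/(z^3 + 10*z^2 + 28*z + 24)
(5) = (l - 2)/(3*g + l)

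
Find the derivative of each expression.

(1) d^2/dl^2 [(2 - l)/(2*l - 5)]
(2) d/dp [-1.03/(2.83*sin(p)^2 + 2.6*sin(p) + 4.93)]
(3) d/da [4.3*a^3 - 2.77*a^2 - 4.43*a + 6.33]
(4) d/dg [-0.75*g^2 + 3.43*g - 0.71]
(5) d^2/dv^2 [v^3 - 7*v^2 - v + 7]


(1) = -4/(2*l - 5)^3
(2) = (5.8298*sin(p) + 2.678)*cos(p)/(2.83*sin(p)^2 + 2.6*sin(p) + 4.93)^2
(3) = 12.9*a^2 - 5.54*a - 4.43
(4) = 3.43 - 1.5*g
(5) = 6*v - 14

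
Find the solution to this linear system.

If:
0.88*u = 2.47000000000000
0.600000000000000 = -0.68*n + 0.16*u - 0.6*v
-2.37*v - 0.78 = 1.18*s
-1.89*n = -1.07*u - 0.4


Then:
n = 1.80
s = 3.94
u = 2.81
v = -2.29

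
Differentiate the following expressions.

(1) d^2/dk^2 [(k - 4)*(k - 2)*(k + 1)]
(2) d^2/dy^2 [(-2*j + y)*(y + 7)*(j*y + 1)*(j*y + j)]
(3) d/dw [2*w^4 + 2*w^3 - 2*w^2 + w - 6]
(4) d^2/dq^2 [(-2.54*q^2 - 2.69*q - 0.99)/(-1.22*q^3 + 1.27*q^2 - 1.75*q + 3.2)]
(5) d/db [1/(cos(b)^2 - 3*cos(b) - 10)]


(1) = 6*k - 10
(2) = 2*j*(-6*j^2*y - 16*j^2 + 6*j*y^2 + 24*j*y + 5*j + 3*y + 8)
(3) = 8*w^3 + 6*w^2 - 4*w + 1
(4) = (7.561072*q^6 + 24.022776*q^5 - 39.862524*q^4 + 122.765146*q^3 + 86.348286*q^2 - 55.60485*q + 80.16423)/(1.815848*q^9 - 5.670804*q^8 + 13.717314*q^7 - 32.605723*q^6 + 49.424955*q^5 - 68.143965*q^4 + 85.509775*q^3 - 68.4144*q^2 + 53.76*q - 32.768)
(5) = (2*cos(b) - 3)*sin(b)/(sin(b)^2 + 3*cos(b) + 9)^2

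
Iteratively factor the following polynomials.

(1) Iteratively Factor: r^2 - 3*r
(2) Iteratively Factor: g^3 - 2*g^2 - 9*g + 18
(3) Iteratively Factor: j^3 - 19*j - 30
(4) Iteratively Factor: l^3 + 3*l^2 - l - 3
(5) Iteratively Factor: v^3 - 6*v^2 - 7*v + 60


(1) = (r - 3)*(r)
(2) = (g - 3)*(g^2 + g - 6) = (g - 3)*(g + 3)*(g - 2)
(3) = (j + 3)*(j^2 - 3*j - 10) = (j - 5)*(j + 3)*(j + 2)
(4) = (l + 3)*(l^2 - 1) = (l + 1)*(l + 3)*(l - 1)
(5) = (v - 4)*(v^2 - 2*v - 15) = (v - 4)*(v + 3)*(v - 5)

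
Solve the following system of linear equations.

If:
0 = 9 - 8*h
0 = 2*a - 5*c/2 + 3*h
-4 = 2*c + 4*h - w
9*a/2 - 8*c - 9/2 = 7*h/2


Then:
a = -81/8
c = -27/4
h = 9/8
w = -5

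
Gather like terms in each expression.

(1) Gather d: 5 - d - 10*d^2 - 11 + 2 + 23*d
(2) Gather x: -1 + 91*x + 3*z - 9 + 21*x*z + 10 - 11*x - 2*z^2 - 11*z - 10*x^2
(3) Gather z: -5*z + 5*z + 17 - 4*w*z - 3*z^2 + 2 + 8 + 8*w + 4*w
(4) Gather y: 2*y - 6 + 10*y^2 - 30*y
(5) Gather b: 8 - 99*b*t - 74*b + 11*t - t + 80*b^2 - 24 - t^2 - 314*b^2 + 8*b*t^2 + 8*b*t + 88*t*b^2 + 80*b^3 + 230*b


(1) = -10*d^2 + 22*d - 4
(2) = -10*x^2 + x*(21*z + 80) - 2*z^2 - 8*z
(3) = -4*w*z + 12*w - 3*z^2 + 27
(4) = 10*y^2 - 28*y - 6
(5) = 80*b^3 + b^2*(88*t - 234) + b*(8*t^2 - 91*t + 156) - t^2 + 10*t - 16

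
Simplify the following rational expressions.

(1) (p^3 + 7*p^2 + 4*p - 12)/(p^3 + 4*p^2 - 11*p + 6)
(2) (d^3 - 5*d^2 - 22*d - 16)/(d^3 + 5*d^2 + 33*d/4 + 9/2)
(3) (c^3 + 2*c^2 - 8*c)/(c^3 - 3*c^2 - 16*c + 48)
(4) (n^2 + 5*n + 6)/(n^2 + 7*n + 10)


(1) = (p + 2)/(p - 1)
(2) = (4*d^2 - 28*d - 32)/(4*d^2 + 12*d + 9)
(3) = (c^2 - 2*c)/(c^2 - 7*c + 12)
(4) = (n + 3)/(n + 5)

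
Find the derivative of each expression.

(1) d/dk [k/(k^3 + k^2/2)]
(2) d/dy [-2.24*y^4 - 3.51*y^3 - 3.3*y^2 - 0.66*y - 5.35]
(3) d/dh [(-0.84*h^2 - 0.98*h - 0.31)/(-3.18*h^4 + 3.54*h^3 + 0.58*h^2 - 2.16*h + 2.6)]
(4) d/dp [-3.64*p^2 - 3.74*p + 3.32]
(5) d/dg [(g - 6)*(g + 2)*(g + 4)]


(1) = 2*(-4*k - 1)/(k^2*(2*k + 1)^2)
(2) = -8.96*y^3 - 10.53*y^2 - 6.6*y - 0.66
(3) = (-5.3424*h^5 - 6.3756*h^4 + 2.9952*h^3 + 5.675*h^2 - 4.0084*h - 3.2176)/(10.1124*h^8 - 22.5144*h^7 + 8.8428*h^6 + 17.844*h^5 - 31.4924*h^4 + 15.9024*h^3 + 7.6816*h^2 - 11.232*h + 6.76)
(4) = -7.28*p - 3.74
(5) = 3*g^2 - 28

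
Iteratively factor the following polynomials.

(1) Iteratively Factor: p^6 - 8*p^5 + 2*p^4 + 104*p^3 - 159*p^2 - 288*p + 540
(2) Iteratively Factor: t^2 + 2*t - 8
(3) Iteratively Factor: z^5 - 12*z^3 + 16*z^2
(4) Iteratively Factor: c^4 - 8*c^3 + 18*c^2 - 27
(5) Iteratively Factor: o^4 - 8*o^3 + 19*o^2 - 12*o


(1) = (p - 3)*(p^5 - 5*p^4 - 13*p^3 + 65*p^2 + 36*p - 180) = (p - 3)^2*(p^4 - 2*p^3 - 19*p^2 + 8*p + 60) = (p - 3)^2*(p + 2)*(p^3 - 4*p^2 - 11*p + 30) = (p - 3)^2*(p + 2)*(p + 3)*(p^2 - 7*p + 10) = (p - 3)^2*(p - 2)*(p + 2)*(p + 3)*(p - 5)
(2) = (t + 4)*(t - 2)
(3) = (z)*(z^4 - 12*z^2 + 16*z) = z^2*(z^3 - 12*z + 16) = z^2*(z + 4)*(z^2 - 4*z + 4) = z^2*(z - 2)*(z + 4)*(z - 2)
(4) = (c - 3)*(c^3 - 5*c^2 + 3*c + 9) = (c - 3)^2*(c^2 - 2*c - 3) = (c - 3)^3*(c + 1)
(5) = (o - 4)*(o^3 - 4*o^2 + 3*o) = (o - 4)*(o - 3)*(o^2 - o) = o*(o - 4)*(o - 3)*(o - 1)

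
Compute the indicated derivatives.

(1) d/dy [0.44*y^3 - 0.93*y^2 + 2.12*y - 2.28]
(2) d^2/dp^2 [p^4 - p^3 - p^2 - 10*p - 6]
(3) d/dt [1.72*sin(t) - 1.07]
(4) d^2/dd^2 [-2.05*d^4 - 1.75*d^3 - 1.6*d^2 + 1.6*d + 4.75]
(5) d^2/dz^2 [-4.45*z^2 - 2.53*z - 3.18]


(1) = 1.32*y^2 - 1.86*y + 2.12
(2) = 12*p^2 - 6*p - 2
(3) = 1.72*cos(t)
(4) = -24.6*d^2 - 10.5*d - 3.2
(5) = -8.90000000000000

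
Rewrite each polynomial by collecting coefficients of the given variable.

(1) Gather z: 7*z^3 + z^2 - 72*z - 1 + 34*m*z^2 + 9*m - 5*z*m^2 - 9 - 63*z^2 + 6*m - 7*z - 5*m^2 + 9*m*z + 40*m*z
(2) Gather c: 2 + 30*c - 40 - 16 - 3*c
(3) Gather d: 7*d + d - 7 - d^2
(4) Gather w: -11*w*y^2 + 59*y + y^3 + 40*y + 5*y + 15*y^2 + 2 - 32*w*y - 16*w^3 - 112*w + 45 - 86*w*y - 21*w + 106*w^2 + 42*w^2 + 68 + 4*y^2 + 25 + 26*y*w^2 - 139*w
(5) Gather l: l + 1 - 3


(1) = -5*m^2 + 15*m + 7*z^3 + z^2*(34*m - 62) + z*(-5*m^2 + 49*m - 79) - 10
(2) = 27*c - 54
(3) = -d^2 + 8*d - 7
(4) = -16*w^3 + w^2*(26*y + 148) + w*(-11*y^2 - 118*y - 272) + y^3 + 19*y^2 + 104*y + 140
(5) = l - 2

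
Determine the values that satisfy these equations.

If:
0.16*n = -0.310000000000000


Then:
n = -1.94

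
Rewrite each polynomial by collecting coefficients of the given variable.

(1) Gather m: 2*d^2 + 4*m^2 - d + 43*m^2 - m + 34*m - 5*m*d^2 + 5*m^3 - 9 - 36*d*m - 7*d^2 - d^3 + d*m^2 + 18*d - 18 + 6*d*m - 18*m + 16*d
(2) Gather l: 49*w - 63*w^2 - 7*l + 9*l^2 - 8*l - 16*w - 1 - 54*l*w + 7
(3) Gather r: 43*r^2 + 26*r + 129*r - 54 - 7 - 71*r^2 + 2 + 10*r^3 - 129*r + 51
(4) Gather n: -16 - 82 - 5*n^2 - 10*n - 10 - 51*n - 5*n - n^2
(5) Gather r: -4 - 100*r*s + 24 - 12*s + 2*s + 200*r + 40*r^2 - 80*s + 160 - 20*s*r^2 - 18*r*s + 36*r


(1) = -d^3 - 5*d^2 + 33*d + 5*m^3 + m^2*(d + 47) + m*(-5*d^2 - 30*d + 15) - 27
(2) = 9*l^2 + l*(-54*w - 15) - 63*w^2 + 33*w + 6
(3) = 10*r^3 - 28*r^2 + 26*r - 8
(4) = -6*n^2 - 66*n - 108
(5) = r^2*(40 - 20*s) + r*(236 - 118*s) - 90*s + 180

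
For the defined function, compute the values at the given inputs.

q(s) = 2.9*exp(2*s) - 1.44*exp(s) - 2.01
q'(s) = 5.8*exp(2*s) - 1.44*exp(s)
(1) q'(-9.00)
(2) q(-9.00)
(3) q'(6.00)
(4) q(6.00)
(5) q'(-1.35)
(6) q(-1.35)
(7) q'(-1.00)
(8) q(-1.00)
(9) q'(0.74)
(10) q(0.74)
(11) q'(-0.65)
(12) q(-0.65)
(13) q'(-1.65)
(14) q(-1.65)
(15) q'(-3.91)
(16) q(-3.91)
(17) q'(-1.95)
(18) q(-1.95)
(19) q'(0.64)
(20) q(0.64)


(1) = -0.00
(2) = -2.01
(3) = 943396.85
(4) = 471405.95
(5) = 0.02
(6) = -2.19
(7) = 0.26
(8) = -2.15
(9) = 22.46
(10) = 7.71
(11) = 0.83
(12) = -1.97
(13) = -0.06
(14) = -2.18
(15) = -0.03
(16) = -2.04
(17) = -0.09
(18) = -2.16
(19) = 18.13
(20) = 5.69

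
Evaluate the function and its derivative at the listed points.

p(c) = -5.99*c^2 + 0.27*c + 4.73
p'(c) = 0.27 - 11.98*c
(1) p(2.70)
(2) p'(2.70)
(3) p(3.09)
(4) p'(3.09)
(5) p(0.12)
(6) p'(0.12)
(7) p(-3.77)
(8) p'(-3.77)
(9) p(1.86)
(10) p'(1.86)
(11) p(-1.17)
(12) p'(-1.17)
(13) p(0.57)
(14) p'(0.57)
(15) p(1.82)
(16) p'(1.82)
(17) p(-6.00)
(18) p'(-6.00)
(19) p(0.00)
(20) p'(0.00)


(1) = -38.21
(2) = -32.08
(3) = -51.63
(4) = -36.75
(5) = 4.68
(6) = -1.17
(7) = -81.42
(8) = 45.43
(9) = -15.49
(10) = -22.01
(11) = -3.79
(12) = 14.29
(13) = 2.94
(14) = -6.56
(15) = -14.62
(16) = -21.53
(17) = -212.53
(18) = 72.15
(19) = 4.73
(20) = 0.27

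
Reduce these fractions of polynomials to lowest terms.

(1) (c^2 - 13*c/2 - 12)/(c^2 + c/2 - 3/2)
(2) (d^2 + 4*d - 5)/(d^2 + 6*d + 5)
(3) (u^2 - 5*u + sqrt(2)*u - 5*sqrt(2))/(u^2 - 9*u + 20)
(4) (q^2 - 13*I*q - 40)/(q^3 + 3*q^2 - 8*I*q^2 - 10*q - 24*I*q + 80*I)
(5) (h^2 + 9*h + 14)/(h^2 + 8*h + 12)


(1) = (c - 8)/(c - 1)
(2) = (d - 1)/(d + 1)
(3) = (u + sqrt(2))/(u - 4)
(4) = (q - 5*I)/(q^2 + 3*q - 10)
(5) = (h + 7)/(h + 6)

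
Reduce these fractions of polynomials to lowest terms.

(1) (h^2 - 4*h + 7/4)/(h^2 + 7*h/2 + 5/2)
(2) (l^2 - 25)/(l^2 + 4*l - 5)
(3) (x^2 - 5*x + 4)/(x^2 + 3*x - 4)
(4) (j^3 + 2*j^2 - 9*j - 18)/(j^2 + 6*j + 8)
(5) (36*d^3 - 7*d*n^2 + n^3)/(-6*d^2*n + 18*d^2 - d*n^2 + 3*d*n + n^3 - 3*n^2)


(1) = (4*h^2 - 16*h + 7)/(4*h^2 + 14*h + 10)
(2) = (l - 5)/(l - 1)
(3) = (x - 4)/(x + 4)
(4) = (j^2 - 9)/(j + 4)
(5) = (-6*d + n)/(n - 3)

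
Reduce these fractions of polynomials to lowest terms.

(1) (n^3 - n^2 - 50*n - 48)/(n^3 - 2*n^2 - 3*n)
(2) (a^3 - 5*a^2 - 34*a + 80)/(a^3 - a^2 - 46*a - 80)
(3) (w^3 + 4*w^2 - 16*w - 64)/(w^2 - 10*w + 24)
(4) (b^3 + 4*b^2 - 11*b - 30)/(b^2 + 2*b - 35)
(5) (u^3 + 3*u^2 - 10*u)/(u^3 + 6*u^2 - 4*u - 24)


(1) = (n^2 - 2*n - 48)/(n^2 - 3*n)
(2) = (a - 2)/(a + 2)
(3) = (w^2 + 8*w + 16)/(w - 6)
(4) = (b^3 + 4*b^2 - 11*b - 30)/(b^2 + 2*b - 35)
(5) = (u^2 + 5*u)/(u^2 + 8*u + 12)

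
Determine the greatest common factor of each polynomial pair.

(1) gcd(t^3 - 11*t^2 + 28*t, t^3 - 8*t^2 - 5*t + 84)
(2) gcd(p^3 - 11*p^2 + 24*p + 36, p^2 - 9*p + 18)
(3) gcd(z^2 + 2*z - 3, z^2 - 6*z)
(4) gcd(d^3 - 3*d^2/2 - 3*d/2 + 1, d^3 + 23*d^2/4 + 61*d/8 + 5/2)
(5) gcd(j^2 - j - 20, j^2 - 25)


(1) = gcd(t*(t - 7)*(t - 4), (t - 7)*(t - 4)*(t + 3)) = t^2 - 11*t + 28
(2) = gcd((p - 6)^2*(p + 1), (p - 6)*(p - 3)) = p - 6
(3) = gcd((z - 1)*(z + 3), z*(z - 6)) = 1
(4) = gcd((d - 2)*(d - 1/2)*(d + 1), (d + 1/2)*(d + 5/4)*(d + 4)) = 1
(5) = j - 5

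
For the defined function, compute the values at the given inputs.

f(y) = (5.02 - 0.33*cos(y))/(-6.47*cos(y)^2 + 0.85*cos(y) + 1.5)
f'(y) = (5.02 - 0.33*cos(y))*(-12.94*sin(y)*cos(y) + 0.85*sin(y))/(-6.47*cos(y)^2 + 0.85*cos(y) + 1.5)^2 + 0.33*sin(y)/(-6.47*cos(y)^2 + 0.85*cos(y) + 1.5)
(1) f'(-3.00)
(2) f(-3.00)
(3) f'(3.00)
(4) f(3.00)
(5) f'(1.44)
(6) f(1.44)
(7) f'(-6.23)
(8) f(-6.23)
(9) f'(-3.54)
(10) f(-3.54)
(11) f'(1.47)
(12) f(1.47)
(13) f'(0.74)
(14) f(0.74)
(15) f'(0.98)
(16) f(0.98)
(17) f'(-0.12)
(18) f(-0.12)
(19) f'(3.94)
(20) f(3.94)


(1) = -0.31
(2) = -0.94
(3) = 0.31
(4) = -0.94
(5) = -1.62
(6) = 3.32
(7) = -0.18
(8) = -1.14
(9) = 1.13
(10) = -1.11
(11) = -0.75
(12) = 3.28
(13) = -14.45
(14) = -3.41
(15) = -22092.33
(16) = -142.22
(17) = 0.42
(18) = -1.16
(19) = -7.27
(20) = -2.34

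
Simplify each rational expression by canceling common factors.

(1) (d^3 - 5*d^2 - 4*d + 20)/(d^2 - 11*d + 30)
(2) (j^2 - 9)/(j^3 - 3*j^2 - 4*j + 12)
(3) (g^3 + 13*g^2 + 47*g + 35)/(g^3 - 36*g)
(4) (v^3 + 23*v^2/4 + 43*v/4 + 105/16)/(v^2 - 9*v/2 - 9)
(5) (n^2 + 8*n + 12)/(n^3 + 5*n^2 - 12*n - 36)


(1) = (d^2 - 4)/(d - 6)
(2) = (j + 3)/(j^2 - 4)
(3) = (g^3 + 13*g^2 + 47*g + 35)/(g^3 - 36*g)
(4) = (8*v^2 + 34*v + 35)/(8*v - 48)
(5) = 1/(n - 3)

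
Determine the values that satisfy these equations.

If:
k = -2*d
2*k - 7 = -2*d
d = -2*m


Then:
d = -7/2
k = 7
m = 7/4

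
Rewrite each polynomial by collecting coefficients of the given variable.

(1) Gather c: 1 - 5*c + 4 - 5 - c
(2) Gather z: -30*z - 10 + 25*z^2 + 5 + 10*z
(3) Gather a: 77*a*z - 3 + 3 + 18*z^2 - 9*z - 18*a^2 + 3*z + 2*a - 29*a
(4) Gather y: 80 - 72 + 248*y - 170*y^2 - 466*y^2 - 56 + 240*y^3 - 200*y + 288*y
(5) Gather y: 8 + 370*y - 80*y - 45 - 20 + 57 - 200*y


(1) = -6*c
(2) = 25*z^2 - 20*z - 5
(3) = -18*a^2 + a*(77*z - 27) + 18*z^2 - 6*z
(4) = 240*y^3 - 636*y^2 + 336*y - 48
(5) = 90*y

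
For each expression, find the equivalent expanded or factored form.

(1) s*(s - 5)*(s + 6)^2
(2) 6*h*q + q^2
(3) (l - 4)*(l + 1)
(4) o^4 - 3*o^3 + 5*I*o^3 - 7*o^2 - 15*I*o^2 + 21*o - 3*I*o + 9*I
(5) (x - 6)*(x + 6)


(1) = s^4 + 7*s^3 - 24*s^2 - 180*s
(2) = q*(6*h + q)
(3) = l^2 - 3*l - 4
(4) = (o - 3)*(o + I)^2*(o + 3*I)
(5) = x^2 - 36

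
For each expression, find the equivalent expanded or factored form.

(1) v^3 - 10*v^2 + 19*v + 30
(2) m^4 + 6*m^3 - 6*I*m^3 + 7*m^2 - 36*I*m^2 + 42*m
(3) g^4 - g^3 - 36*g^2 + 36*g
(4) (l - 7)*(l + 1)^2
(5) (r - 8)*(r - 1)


(1) = (v - 6)*(v - 5)*(v + 1)
(2) = m*(m + 6)*(m - 7*I)*(m + I)
(3) = g*(g - 6)*(g - 1)*(g + 6)
(4) = l^3 - 5*l^2 - 13*l - 7
(5) = r^2 - 9*r + 8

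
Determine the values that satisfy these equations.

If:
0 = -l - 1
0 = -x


Then:
l = -1
x = 0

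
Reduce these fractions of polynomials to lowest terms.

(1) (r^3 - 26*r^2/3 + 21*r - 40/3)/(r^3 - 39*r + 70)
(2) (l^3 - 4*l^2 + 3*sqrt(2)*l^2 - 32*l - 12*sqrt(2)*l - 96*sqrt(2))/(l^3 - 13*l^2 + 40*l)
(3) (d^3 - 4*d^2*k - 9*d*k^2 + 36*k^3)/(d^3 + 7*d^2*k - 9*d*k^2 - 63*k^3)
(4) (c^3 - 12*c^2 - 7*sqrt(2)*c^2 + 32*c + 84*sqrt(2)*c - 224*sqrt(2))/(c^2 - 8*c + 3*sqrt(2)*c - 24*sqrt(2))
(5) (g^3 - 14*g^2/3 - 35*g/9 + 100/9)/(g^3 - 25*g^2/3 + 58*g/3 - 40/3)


(1) = (3*r^2 - 11*r + 8)/(3*r^2 + 15*r - 42)
(2) = (l^2 + l*(4 + 3*sqrt(2)) + 12*sqrt(2))/(l^2 - 5*l)
(3) = (d - 4*k)/(d + 7*k)
(4) = (c^2 + c*(-7*sqrt(2) - 4) + 28*sqrt(2))/(c + 3*sqrt(2))
(5) = (3*g + 5)/(3*g - 6)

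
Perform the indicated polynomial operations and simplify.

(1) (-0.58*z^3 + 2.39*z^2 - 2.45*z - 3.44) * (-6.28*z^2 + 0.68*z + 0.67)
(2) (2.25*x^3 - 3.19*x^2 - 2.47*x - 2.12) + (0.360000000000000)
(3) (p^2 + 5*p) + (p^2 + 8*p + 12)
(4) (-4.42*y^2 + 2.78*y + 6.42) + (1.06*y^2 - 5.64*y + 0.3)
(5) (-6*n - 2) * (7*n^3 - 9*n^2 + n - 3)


(1) = 3.6424*z^5 - 15.4036*z^4 + 16.6226*z^3 + 21.5385*z^2 - 3.9807*z - 2.3048
(2) = 2.25*x^3 - 3.19*x^2 - 2.47*x - 1.76
(3) = 2*p^2 + 13*p + 12
(4) = -3.36*y^2 - 2.86*y + 6.72
(5) = -42*n^4 + 40*n^3 + 12*n^2 + 16*n + 6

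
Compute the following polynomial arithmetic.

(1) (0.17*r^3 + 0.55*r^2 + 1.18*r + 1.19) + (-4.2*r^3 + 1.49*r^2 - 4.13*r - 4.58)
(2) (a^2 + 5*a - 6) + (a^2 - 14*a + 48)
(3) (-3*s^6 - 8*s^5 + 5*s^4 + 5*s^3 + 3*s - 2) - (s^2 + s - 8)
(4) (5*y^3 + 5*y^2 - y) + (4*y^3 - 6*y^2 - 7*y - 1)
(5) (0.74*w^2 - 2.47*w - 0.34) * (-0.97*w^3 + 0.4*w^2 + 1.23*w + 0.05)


(1) = -4.03*r^3 + 2.04*r^2 - 2.95*r - 3.39
(2) = 2*a^2 - 9*a + 42
(3) = -3*s^6 - 8*s^5 + 5*s^4 + 5*s^3 - s^2 + 2*s + 6
(4) = 9*y^3 - y^2 - 8*y - 1
(5) = -0.7178*w^5 + 2.6919*w^4 + 0.252*w^3 - 3.1371*w^2 - 0.5417*w - 0.017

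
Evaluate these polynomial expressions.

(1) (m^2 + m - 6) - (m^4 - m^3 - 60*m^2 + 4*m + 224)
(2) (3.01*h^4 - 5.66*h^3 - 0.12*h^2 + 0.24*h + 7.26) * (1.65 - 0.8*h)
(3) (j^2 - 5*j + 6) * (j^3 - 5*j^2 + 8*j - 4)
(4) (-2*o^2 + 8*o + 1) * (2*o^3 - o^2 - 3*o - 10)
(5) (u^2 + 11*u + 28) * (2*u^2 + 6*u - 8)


(1) = -m^4 + m^3 + 61*m^2 - 3*m - 230
(2) = -2.408*h^5 + 9.4945*h^4 - 9.243*h^3 - 0.39*h^2 - 5.412*h + 11.979
(3) = j^5 - 10*j^4 + 39*j^3 - 74*j^2 + 68*j - 24
(4) = -4*o^5 + 18*o^4 - 5*o^2 - 83*o - 10
(5) = 2*u^4 + 28*u^3 + 114*u^2 + 80*u - 224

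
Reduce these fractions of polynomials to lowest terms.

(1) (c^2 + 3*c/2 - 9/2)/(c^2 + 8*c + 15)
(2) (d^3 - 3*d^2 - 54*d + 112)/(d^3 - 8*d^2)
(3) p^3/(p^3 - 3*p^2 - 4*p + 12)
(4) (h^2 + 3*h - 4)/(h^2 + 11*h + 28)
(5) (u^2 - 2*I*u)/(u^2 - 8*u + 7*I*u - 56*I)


(1) = (2*c - 3)/(2*c + 10)
(2) = (d^2 + 5*d - 14)/d^2
(3) = p^3/(p^3 - 3*p^2 - 4*p + 12)
(4) = (h - 1)/(h + 7)
(5) = (u^2 - 2*I*u)/(u^2 + u*(-8 + 7*I) - 56*I)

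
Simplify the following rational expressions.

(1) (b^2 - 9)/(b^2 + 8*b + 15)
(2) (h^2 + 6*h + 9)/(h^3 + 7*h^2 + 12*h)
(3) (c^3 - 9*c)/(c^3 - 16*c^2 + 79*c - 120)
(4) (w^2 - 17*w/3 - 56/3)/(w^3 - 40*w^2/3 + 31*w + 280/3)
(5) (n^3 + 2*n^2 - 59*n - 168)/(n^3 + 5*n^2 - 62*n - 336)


(1) = (b - 3)/(b + 5)
(2) = (h + 3)/(h^2 + 4*h)
(3) = (c^2 + 3*c)/(c^2 - 13*c + 40)
(4) = (3*w + 7)/(3*w^2 - 16*w - 35)
(5) = (n + 3)/(n + 6)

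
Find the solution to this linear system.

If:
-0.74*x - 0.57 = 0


Then:
x = -0.77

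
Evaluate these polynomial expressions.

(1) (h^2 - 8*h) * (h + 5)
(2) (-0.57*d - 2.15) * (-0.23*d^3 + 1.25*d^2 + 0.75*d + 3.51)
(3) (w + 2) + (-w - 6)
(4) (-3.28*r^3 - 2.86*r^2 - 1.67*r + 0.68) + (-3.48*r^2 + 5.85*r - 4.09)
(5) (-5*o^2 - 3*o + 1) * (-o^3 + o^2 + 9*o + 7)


(1) = h^3 - 3*h^2 - 40*h
(2) = 0.1311*d^4 - 0.218*d^3 - 3.115*d^2 - 3.6132*d - 7.5465
(3) = -4
(4) = -3.28*r^3 - 6.34*r^2 + 4.18*r - 3.41
(5) = 5*o^5 - 2*o^4 - 49*o^3 - 61*o^2 - 12*o + 7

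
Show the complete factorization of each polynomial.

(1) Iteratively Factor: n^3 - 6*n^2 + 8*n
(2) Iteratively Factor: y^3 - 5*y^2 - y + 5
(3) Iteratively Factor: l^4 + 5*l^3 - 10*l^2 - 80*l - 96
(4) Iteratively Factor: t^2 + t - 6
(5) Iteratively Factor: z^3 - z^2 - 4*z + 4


(1) = (n - 4)*(n^2 - 2*n) = (n - 4)*(n - 2)*(n)
(2) = (y - 5)*(y^2 - 1) = (y - 5)*(y - 1)*(y + 1)
(3) = (l - 4)*(l^3 + 9*l^2 + 26*l + 24) = (l - 4)*(l + 3)*(l^2 + 6*l + 8) = (l - 4)*(l + 3)*(l + 4)*(l + 2)
(4) = (t + 3)*(t - 2)
(5) = (z - 1)*(z^2 - 4) = (z - 2)*(z - 1)*(z + 2)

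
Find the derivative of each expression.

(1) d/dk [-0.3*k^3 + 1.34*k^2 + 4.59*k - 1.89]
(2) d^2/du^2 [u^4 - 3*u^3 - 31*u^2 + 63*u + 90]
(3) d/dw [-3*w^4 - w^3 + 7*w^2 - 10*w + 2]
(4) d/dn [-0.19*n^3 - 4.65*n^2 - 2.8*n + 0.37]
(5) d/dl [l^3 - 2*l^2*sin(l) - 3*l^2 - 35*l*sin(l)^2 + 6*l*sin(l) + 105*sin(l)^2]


(1) = -0.9*k^2 + 2.68*k + 4.59
(2) = 12*u^2 - 18*u - 62
(3) = -12*w^3 - 3*w^2 + 14*w - 10
(4) = -0.57*n^2 - 9.3*n - 2.8
(5) = -2*l^2*cos(l) + 3*l^2 - 4*l*sin(l) - 35*l*sin(2*l) + 6*l*cos(l) - 6*l - 35*sin(l)^2 + 6*sin(l) + 105*sin(2*l)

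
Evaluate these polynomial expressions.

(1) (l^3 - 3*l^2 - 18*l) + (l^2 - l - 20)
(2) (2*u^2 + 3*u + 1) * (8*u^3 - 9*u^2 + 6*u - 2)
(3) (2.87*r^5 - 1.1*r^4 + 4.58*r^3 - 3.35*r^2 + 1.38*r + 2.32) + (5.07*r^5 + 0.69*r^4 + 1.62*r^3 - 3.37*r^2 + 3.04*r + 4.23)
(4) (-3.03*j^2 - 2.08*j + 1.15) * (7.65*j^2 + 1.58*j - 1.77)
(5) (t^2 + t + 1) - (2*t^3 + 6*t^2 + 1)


(1) = l^3 - 2*l^2 - 19*l - 20
(2) = 16*u^5 + 6*u^4 - 7*u^3 + 5*u^2 - 2
(3) = 7.94*r^5 - 0.41*r^4 + 6.2*r^3 - 6.72*r^2 + 4.42*r + 6.55
(4) = -23.1795*j^4 - 20.6994*j^3 + 10.8742*j^2 + 5.4986*j - 2.0355
(5) = -2*t^3 - 5*t^2 + t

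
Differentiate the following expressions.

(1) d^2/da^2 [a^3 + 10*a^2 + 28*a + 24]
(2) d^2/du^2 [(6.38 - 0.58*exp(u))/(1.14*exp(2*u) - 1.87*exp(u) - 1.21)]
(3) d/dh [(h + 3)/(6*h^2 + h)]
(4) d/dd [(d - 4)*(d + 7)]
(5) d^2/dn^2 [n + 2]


(1) = 6*a + 20
(2) = (-0.753768*exp(4*u) + 31.929348*exp(3*u) - 45.602964*exp(2*u) + 58.824876*exp(u) - 15.285204)*exp(u)/(1.481544*exp(6*u) - 7.290756*exp(5*u) + 7.24185*exp(4*u) + 8.937665*exp(3*u) - 7.686525*exp(2*u) - 8.213601*exp(u) - 1.771561)
(3) = (h*(6*h + 1) - (h + 3)*(12*h + 1))/(h^2*(6*h + 1)^2)
(4) = 2*d + 3
(5) = 0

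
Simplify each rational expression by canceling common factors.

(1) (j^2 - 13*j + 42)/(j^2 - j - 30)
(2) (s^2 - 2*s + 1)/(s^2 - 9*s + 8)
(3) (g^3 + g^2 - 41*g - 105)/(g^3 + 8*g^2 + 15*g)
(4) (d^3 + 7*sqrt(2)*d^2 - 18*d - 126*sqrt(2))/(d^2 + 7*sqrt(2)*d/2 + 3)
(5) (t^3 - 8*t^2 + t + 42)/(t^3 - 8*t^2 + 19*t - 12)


(1) = (j - 7)/(j + 5)
(2) = (s - 1)/(s - 8)
(3) = (g - 7)/g
(4) = (2*d^2 + 8*sqrt(2)*d - 84)/(2*d + sqrt(2))
(5) = (t^2 - 5*t - 14)/(t^2 - 5*t + 4)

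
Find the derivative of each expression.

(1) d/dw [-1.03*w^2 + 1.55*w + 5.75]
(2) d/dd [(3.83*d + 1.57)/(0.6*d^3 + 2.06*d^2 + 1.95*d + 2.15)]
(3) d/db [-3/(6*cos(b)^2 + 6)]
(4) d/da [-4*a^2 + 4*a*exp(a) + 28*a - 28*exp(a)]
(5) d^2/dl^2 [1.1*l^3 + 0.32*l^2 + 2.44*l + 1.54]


(1) = 1.55 - 2.06*w
(2) = (-4.596*d^3 - 10.7158*d^2 - 6.4684*d + 5.173)/(0.36*d^6 + 2.472*d^5 + 6.5836*d^4 + 10.614*d^3 + 12.6605*d^2 + 8.385*d + 4.6225)
(3) = -2*sin(2*b)/(cos(2*b) + 3)^2
(4) = 4*a*exp(a) - 8*a - 24*exp(a) + 28
(5) = 6.6*l + 0.64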